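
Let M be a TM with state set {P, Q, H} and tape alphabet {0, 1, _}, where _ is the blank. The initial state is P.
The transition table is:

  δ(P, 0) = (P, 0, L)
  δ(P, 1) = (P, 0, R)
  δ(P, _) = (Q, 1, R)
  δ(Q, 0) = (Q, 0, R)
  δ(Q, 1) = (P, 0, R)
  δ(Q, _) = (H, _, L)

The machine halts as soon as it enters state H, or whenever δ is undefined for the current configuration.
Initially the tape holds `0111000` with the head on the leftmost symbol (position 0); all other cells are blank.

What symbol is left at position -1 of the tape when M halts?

0

state=P head=0 tape=__[0]111000_   (P,0)→(P,0,L)
state=P head=-1 tape=_[_]0111000_   (P,_)→(Q,1,R)
state=Q head=0 tape=_1[0]111000_   (Q,0)→(Q,0,R)
state=Q head=1 tape=_10[1]11000_   (Q,1)→(P,0,R)
state=P head=2 tape=_100[1]1000_   (P,1)→(P,0,R)
state=P head=3 tape=_1000[1]000_   (P,1)→(P,0,R)
state=P head=4 tape=_10000[0]00_   (P,0)→(P,0,L)
state=P head=3 tape=_1000[0]000_   (P,0)→(P,0,L)
state=P head=2 tape=_100[0]0000_   (P,0)→(P,0,L)
state=P head=1 tape=_10[0]00000_   (P,0)→(P,0,L)
state=P head=0 tape=_1[0]000000_   (P,0)→(P,0,L)
state=P head=-1 tape=_[1]0000000_   (P,1)→(P,0,R)
state=P head=0 tape=_0[0]000000_   (P,0)→(P,0,L)
state=P head=-1 tape=_[0]0000000_   (P,0)→(P,0,L)
state=P head=-2 tape=[_]00000000_   (P,_)→(Q,1,R)
state=Q head=-1 tape=1[0]0000000_   (Q,0)→(Q,0,R)
state=Q head=0 tape=10[0]000000_   (Q,0)→(Q,0,R)
state=Q head=1 tape=100[0]00000_   (Q,0)→(Q,0,R)
state=Q head=2 tape=1000[0]0000_   (Q,0)→(Q,0,R)
state=Q head=3 tape=10000[0]000_   (Q,0)→(Q,0,R)
state=Q head=4 tape=100000[0]00_   (Q,0)→(Q,0,R)
state=Q head=5 tape=1000000[0]0_   (Q,0)→(Q,0,R)
state=Q head=6 tape=10000000[0]_   (Q,0)→(Q,0,R)
state=Q head=7 tape=100000000[_]   (Q,_)→(H,_,L)
state=H head=6 tape=10000000[0]_
Cell -1 holds 0 when M halts.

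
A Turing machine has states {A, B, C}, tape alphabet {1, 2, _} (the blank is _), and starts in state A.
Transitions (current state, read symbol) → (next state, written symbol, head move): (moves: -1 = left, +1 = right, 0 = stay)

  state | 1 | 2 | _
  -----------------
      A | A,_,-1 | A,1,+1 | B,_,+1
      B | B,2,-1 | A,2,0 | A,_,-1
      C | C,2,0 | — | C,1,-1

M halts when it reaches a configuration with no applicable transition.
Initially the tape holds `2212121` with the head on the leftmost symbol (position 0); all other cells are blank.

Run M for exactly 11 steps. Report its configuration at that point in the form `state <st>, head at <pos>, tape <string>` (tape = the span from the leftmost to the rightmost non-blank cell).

state A, head at -1, tape 2121

A | _[2]212121   read 2 → write 1, move +1, go to A
A | _1[2]12121   read 2 → write 1, move +1, go to A
A | _11[1]2121   read 1 → write _, move -1, go to A
A | _1[1]_2121   read 1 → write _, move -1, go to A
A | _[1]__2121   read 1 → write _, move -1, go to A
A | [_]___2121   read _ → write _, move +1, go to B
B | _[_]__2121   read _ → write _, move -1, go to A
A | [_]___2121   read _ → write _, move +1, go to B
B | _[_]__2121   read _ → write _, move -1, go to A
A | [_]___2121   read _ → write _, move +1, go to B
B | _[_]__2121   read _ → write _, move -1, go to A
A | [_]___2121
After 11 steps: state A, head at -1, tape 2121.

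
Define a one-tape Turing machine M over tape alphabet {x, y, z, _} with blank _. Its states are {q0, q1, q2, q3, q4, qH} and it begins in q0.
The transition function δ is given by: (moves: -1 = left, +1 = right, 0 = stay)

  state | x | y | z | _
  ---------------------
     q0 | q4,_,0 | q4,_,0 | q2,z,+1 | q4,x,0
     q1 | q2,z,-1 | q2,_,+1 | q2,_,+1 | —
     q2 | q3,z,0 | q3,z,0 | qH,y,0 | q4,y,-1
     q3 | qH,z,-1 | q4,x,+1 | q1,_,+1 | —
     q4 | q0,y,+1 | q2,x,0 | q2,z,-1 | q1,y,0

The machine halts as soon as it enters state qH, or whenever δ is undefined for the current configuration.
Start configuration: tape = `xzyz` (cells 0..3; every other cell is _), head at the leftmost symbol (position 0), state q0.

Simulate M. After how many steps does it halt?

state=q0 head=0 tape=[x]zyz   (q0,x)→(q4,_,0)
state=q4 head=0 tape=[_]zyz   (q4,_)→(q1,y,0)
state=q1 head=0 tape=[y]zyz   (q1,y)→(q2,_,+1)
state=q2 head=1 tape=_[z]yz   (q2,z)→(qH,y,0)
state=qH head=1 tape=_[y]yz
M halts after 4 transitions.

4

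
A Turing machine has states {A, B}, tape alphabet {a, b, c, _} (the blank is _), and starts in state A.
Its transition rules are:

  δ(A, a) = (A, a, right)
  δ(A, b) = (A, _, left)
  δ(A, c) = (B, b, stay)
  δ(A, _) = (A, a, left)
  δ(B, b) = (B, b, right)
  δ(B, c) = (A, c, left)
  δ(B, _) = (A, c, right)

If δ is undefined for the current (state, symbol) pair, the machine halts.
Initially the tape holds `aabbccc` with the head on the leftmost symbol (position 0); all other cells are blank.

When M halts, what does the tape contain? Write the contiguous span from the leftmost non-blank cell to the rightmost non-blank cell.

state=A head=0 tape=[a]abbccc__   (A,a)→(A,a,right)
state=A head=1 tape=a[a]bbccc__   (A,a)→(A,a,right)
state=A head=2 tape=aa[b]bccc__   (A,b)→(A,_,left)
state=A head=1 tape=a[a]_bccc__   (A,a)→(A,a,right)
state=A head=2 tape=aa[_]bccc__   (A,_)→(A,a,left)
state=A head=1 tape=a[a]abccc__   (A,a)→(A,a,right)
state=A head=2 tape=aa[a]bccc__   (A,a)→(A,a,right)
state=A head=3 tape=aaa[b]ccc__   (A,b)→(A,_,left)
state=A head=2 tape=aa[a]_ccc__   (A,a)→(A,a,right)
state=A head=3 tape=aaa[_]ccc__   (A,_)→(A,a,left)
state=A head=2 tape=aa[a]accc__   (A,a)→(A,a,right)
state=A head=3 tape=aaa[a]ccc__   (A,a)→(A,a,right)
state=A head=4 tape=aaaa[c]cc__   (A,c)→(B,b,stay)
state=B head=4 tape=aaaa[b]cc__   (B,b)→(B,b,right)
state=B head=5 tape=aaaab[c]c__   (B,c)→(A,c,left)
state=A head=4 tape=aaaa[b]cc__   (A,b)→(A,_,left)
state=A head=3 tape=aaa[a]_cc__   (A,a)→(A,a,right)
state=A head=4 tape=aaaa[_]cc__   (A,_)→(A,a,left)
state=A head=3 tape=aaa[a]acc__   (A,a)→(A,a,right)
state=A head=4 tape=aaaa[a]cc__   (A,a)→(A,a,right)
state=A head=5 tape=aaaaa[c]c__   (A,c)→(B,b,stay)
state=B head=5 tape=aaaaa[b]c__   (B,b)→(B,b,right)
state=B head=6 tape=aaaaab[c]__   (B,c)→(A,c,left)
state=A head=5 tape=aaaaa[b]c__   (A,b)→(A,_,left)
state=A head=4 tape=aaaa[a]_c__   (A,a)→(A,a,right)
state=A head=5 tape=aaaaa[_]c__   (A,_)→(A,a,left)
state=A head=4 tape=aaaa[a]ac__   (A,a)→(A,a,right)
state=A head=5 tape=aaaaa[a]c__   (A,a)→(A,a,right)
state=A head=6 tape=aaaaaa[c]__   (A,c)→(B,b,stay)
state=B head=6 tape=aaaaaa[b]__   (B,b)→(B,b,right)
state=B head=7 tape=aaaaaab[_]_   (B,_)→(A,c,right)
state=A head=8 tape=aaaaaabc[_]   (A,_)→(A,a,left)
state=A head=7 tape=aaaaaab[c]a   (A,c)→(B,b,stay)
state=B head=7 tape=aaaaaab[b]a   (B,b)→(B,b,right)
state=B head=8 tape=aaaaaabb[a]
The non-blank tape span at halt is aaaaaabba.

aaaaaabba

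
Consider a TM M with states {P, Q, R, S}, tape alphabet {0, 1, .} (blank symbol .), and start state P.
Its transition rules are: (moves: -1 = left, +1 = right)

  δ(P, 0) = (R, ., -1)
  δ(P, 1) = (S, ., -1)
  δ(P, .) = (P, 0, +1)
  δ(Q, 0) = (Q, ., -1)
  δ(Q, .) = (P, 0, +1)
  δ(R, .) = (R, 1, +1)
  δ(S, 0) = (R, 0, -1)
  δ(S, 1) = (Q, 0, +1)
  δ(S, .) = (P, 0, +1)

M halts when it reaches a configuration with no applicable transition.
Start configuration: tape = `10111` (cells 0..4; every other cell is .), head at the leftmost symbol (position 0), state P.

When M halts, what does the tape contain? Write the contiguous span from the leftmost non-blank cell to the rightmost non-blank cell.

state=P head=0 tape=.[1]0111   (P,1)→(S,.,-1)
state=S head=-1 tape=[.].0111   (S,.)→(P,0,+1)
state=P head=0 tape=0[.]0111   (P,.)→(P,0,+1)
state=P head=1 tape=00[0]111   (P,0)→(R,.,-1)
state=R head=0 tape=0[0].111
The non-blank tape span at halt is 00.111.

00.111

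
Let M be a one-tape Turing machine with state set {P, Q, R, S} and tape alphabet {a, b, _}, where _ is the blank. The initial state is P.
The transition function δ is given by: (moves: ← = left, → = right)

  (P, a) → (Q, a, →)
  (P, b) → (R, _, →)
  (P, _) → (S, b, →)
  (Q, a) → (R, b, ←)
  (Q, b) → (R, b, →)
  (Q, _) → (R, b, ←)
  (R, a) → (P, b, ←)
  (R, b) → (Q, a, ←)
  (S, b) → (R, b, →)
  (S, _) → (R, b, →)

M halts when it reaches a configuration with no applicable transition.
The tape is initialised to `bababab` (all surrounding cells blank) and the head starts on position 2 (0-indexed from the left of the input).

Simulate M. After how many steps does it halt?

P | __ba[b]abab   read b → write _, move →, go to R
R | __ba_[a]bab   read a → write b, move ←, go to P
P | __ba[_]bbab   read _ → write b, move →, go to S
S | __bab[b]bab   read b → write b, move →, go to R
R | __babb[b]ab   read b → write a, move ←, go to Q
Q | __bab[b]aab   read b → write b, move →, go to R
R | __babb[a]ab   read a → write b, move ←, go to P
P | __bab[b]bab   read b → write _, move →, go to R
R | __bab_[b]ab   read b → write a, move ←, go to Q
Q | __bab[_]aab   read _ → write b, move ←, go to R
R | __ba[b]baab   read b → write a, move ←, go to Q
Q | __b[a]abaab   read a → write b, move ←, go to R
R | __[b]babaab   read b → write a, move ←, go to Q
Q | _[_]ababaab   read _ → write b, move ←, go to R
R | [_]bababaab
M halts after 14 transitions.

14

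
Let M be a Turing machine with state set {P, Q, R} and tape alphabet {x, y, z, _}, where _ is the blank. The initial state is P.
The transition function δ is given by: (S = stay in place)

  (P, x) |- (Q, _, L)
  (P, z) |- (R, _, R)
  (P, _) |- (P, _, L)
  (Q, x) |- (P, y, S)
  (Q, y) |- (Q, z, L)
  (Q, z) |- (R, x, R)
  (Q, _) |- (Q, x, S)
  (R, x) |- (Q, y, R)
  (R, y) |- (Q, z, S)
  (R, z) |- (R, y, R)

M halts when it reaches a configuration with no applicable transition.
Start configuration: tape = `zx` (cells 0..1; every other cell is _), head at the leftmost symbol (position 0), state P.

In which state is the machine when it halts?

P | [z]x_   read z → write _, move R, go to R
R | _[x]_   read x → write y, move R, go to Q
Q | _y[_]   read _ → write x, move S, go to Q
Q | _y[x]   read x → write y, move S, go to P
P | _y[y]
No transition is defined for (P, y); M halts in state P.

P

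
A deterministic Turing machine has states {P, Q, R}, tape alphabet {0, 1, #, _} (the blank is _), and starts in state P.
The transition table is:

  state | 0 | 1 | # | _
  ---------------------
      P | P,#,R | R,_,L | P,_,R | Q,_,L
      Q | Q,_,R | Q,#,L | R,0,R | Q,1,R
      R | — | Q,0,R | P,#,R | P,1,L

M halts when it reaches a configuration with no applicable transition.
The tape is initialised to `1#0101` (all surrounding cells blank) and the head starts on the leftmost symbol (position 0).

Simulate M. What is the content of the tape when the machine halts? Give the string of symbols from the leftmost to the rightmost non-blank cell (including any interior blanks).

state=P head=0 tape=____[1]#0101   (P,1)→(R,_,L)
state=R head=-1 tape=___[_]_#0101   (R,_)→(P,1,L)
state=P head=-2 tape=__[_]1_#0101   (P,_)→(Q,_,L)
state=Q head=-3 tape=_[_]_1_#0101   (Q,_)→(Q,1,R)
state=Q head=-2 tape=_1[_]1_#0101   (Q,_)→(Q,1,R)
state=Q head=-1 tape=_11[1]_#0101   (Q,1)→(Q,#,L)
state=Q head=-2 tape=_1[1]#_#0101   (Q,1)→(Q,#,L)
state=Q head=-3 tape=_[1]##_#0101   (Q,1)→(Q,#,L)
state=Q head=-4 tape=[_]###_#0101   (Q,_)→(Q,1,R)
state=Q head=-3 tape=1[#]##_#0101   (Q,#)→(R,0,R)
state=R head=-2 tape=10[#]#_#0101   (R,#)→(P,#,R)
state=P head=-1 tape=10#[#]_#0101   (P,#)→(P,_,R)
state=P head=0 tape=10#_[_]#0101   (P,_)→(Q,_,L)
state=Q head=-1 tape=10#[_]_#0101   (Q,_)→(Q,1,R)
state=Q head=0 tape=10#1[_]#0101   (Q,_)→(Q,1,R)
state=Q head=1 tape=10#11[#]0101   (Q,#)→(R,0,R)
state=R head=2 tape=10#110[0]101
The non-blank tape span at halt is 10#1100101.

10#1100101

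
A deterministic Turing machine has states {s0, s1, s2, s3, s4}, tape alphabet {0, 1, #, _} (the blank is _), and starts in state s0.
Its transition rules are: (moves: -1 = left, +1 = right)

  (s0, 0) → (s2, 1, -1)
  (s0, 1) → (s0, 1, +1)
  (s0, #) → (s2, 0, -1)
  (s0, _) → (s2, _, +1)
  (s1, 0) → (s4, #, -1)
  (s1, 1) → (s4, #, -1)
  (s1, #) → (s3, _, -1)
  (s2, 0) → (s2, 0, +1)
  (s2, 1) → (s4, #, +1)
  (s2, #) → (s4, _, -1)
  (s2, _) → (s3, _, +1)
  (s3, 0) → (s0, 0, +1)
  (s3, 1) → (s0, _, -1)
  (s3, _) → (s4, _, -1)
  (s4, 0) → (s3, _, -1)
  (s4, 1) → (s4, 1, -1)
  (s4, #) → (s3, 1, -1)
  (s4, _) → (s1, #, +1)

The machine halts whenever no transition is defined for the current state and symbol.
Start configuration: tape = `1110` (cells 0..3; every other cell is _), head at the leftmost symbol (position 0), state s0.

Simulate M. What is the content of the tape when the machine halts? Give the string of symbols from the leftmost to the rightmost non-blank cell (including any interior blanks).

state=s0 head=0 tape=___[1]110   (s0,1)→(s0,1,+1)
state=s0 head=1 tape=___1[1]10   (s0,1)→(s0,1,+1)
state=s0 head=2 tape=___11[1]0   (s0,1)→(s0,1,+1)
state=s0 head=3 tape=___111[0]   (s0,0)→(s2,1,-1)
state=s2 head=2 tape=___11[1]1   (s2,1)→(s4,#,+1)
state=s4 head=3 tape=___11#[1]   (s4,1)→(s4,1,-1)
state=s4 head=2 tape=___11[#]1   (s4,#)→(s3,1,-1)
state=s3 head=1 tape=___1[1]11   (s3,1)→(s0,_,-1)
state=s0 head=0 tape=___[1]_11   (s0,1)→(s0,1,+1)
state=s0 head=1 tape=___1[_]11   (s0,_)→(s2,_,+1)
state=s2 head=2 tape=___1_[1]1   (s2,1)→(s4,#,+1)
state=s4 head=3 tape=___1_#[1]   (s4,1)→(s4,1,-1)
state=s4 head=2 tape=___1_[#]1   (s4,#)→(s3,1,-1)
state=s3 head=1 tape=___1[_]11   (s3,_)→(s4,_,-1)
state=s4 head=0 tape=___[1]_11   (s4,1)→(s4,1,-1)
state=s4 head=-1 tape=__[_]1_11   (s4,_)→(s1,#,+1)
state=s1 head=0 tape=__#[1]_11   (s1,1)→(s4,#,-1)
state=s4 head=-1 tape=__[#]#_11   (s4,#)→(s3,1,-1)
state=s3 head=-2 tape=_[_]1#_11   (s3,_)→(s4,_,-1)
state=s4 head=-3 tape=[_]_1#_11   (s4,_)→(s1,#,+1)
state=s1 head=-2 tape=#[_]1#_11
The non-blank tape span at halt is #_1#_11.

#_1#_11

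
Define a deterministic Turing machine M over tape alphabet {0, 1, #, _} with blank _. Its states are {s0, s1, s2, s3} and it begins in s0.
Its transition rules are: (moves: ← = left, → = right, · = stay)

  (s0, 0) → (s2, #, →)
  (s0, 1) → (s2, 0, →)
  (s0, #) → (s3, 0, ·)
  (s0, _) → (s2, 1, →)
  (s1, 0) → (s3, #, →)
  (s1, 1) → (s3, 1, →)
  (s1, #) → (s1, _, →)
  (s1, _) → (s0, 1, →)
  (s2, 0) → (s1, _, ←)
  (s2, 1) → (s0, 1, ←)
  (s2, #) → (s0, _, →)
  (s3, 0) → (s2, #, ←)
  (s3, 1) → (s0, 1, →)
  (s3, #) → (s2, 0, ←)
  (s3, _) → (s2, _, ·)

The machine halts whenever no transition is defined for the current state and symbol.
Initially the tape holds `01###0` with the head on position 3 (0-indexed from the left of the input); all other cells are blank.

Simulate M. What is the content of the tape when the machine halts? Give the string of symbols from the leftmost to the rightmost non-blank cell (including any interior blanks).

01_##0

s0 | 01#[#]#0   read # → write 0, move ·, go to s3
s3 | 01#[0]#0   read 0 → write #, move ←, go to s2
s2 | 01[#]##0   read # → write _, move →, go to s0
s0 | 01_[#]#0   read # → write 0, move ·, go to s3
s3 | 01_[0]#0   read 0 → write #, move ←, go to s2
s2 | 01[_]##0
The non-blank tape span at halt is 01_##0.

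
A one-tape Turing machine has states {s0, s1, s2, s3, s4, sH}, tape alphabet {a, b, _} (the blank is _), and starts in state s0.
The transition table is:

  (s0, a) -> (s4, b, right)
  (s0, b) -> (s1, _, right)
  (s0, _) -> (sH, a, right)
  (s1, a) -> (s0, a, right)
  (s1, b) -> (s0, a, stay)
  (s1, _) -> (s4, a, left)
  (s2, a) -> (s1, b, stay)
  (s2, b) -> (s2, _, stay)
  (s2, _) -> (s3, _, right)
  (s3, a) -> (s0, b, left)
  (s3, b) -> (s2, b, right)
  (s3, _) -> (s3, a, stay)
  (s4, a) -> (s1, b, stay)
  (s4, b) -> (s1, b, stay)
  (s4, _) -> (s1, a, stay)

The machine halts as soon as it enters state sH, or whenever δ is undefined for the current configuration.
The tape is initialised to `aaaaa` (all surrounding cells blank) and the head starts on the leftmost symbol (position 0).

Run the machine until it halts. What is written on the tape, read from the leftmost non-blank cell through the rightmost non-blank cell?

s0 | [a]aaaa___   read a → write b, move right, go to s4
s4 | b[a]aaa___   read a → write b, move stay, go to s1
s1 | b[b]aaa___   read b → write a, move stay, go to s0
s0 | b[a]aaa___   read a → write b, move right, go to s4
s4 | bb[a]aa___   read a → write b, move stay, go to s1
s1 | bb[b]aa___   read b → write a, move stay, go to s0
s0 | bb[a]aa___   read a → write b, move right, go to s4
s4 | bbb[a]a___   read a → write b, move stay, go to s1
s1 | bbb[b]a___   read b → write a, move stay, go to s0
s0 | bbb[a]a___   read a → write b, move right, go to s4
s4 | bbbb[a]___   read a → write b, move stay, go to s1
s1 | bbbb[b]___   read b → write a, move stay, go to s0
s0 | bbbb[a]___   read a → write b, move right, go to s4
s4 | bbbbb[_]__   read _ → write a, move stay, go to s1
s1 | bbbbb[a]__   read a → write a, move right, go to s0
s0 | bbbbba[_]_   read _ → write a, move right, go to sH
sH | bbbbbaa[_]
The non-blank tape span at halt is bbbbbaa.

bbbbbaa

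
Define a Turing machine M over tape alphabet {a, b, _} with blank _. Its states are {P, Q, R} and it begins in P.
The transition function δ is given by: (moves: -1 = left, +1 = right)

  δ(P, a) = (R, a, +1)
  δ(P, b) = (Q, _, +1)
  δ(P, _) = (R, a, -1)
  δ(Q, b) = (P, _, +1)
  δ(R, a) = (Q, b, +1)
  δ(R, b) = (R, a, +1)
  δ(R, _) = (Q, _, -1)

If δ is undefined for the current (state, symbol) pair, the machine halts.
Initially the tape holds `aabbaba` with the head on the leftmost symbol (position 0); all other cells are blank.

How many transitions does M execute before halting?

state=P head=0 tape=[a]abbaba   (P,a)→(R,a,+1)
state=R head=1 tape=a[a]bbaba   (R,a)→(Q,b,+1)
state=Q head=2 tape=ab[b]baba   (Q,b)→(P,_,+1)
state=P head=3 tape=ab_[b]aba   (P,b)→(Q,_,+1)
state=Q head=4 tape=ab__[a]ba
M halts after 4 transitions.

4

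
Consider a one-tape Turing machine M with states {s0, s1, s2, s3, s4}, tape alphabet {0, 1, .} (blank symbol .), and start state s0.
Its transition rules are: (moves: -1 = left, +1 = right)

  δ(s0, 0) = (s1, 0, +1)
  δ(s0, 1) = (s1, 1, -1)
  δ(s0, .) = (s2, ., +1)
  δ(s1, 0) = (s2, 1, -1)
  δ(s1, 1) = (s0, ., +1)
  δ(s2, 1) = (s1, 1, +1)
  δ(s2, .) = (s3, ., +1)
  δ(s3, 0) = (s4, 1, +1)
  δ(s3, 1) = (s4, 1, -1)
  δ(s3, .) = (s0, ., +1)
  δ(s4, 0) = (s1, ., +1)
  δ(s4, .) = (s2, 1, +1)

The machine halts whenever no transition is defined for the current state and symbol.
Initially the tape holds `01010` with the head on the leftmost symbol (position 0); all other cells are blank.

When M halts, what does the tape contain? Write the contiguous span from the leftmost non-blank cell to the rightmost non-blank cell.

0.0.0

state=s0 head=0 tape=[0]1010.   (s0,0)→(s1,0,+1)
state=s1 head=1 tape=0[1]010.   (s1,1)→(s0,.,+1)
state=s0 head=2 tape=0.[0]10.   (s0,0)→(s1,0,+1)
state=s1 head=3 tape=0.0[1]0.   (s1,1)→(s0,.,+1)
state=s0 head=4 tape=0.0.[0].   (s0,0)→(s1,0,+1)
state=s1 head=5 tape=0.0.0[.]
The non-blank tape span at halt is 0.0.0.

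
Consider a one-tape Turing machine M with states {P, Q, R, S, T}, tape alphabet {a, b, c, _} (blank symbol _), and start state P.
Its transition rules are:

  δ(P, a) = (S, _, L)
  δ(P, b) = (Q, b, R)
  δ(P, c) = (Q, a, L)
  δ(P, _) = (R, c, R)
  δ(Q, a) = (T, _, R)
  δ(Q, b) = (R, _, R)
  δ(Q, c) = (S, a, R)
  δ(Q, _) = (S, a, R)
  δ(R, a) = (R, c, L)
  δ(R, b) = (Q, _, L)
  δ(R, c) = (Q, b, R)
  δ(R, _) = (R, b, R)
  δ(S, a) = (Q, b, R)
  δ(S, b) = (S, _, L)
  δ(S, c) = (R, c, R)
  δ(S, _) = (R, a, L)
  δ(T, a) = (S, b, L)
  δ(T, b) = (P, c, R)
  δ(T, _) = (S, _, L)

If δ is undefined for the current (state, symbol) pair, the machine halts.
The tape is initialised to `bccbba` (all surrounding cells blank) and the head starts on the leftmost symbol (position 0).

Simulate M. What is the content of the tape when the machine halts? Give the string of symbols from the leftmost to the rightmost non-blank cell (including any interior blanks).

bb_ccaba

state=P head=0 tape=__[b]ccbba   (P,b)→(Q,b,R)
state=Q head=1 tape=__b[c]cbba   (Q,c)→(S,a,R)
state=S head=2 tape=__ba[c]bba   (S,c)→(R,c,R)
state=R head=3 tape=__bac[b]ba   (R,b)→(Q,_,L)
state=Q head=2 tape=__ba[c]_ba   (Q,c)→(S,a,R)
state=S head=3 tape=__baa[_]ba   (S,_)→(R,a,L)
state=R head=2 tape=__ba[a]aba   (R,a)→(R,c,L)
state=R head=1 tape=__b[a]caba   (R,a)→(R,c,L)
state=R head=0 tape=__[b]ccaba   (R,b)→(Q,_,L)
state=Q head=-1 tape=_[_]_ccaba   (Q,_)→(S,a,R)
state=S head=0 tape=_a[_]ccaba   (S,_)→(R,a,L)
state=R head=-1 tape=_[a]accaba   (R,a)→(R,c,L)
state=R head=-2 tape=[_]caccaba   (R,_)→(R,b,R)
state=R head=-1 tape=b[c]accaba   (R,c)→(Q,b,R)
state=Q head=0 tape=bb[a]ccaba   (Q,a)→(T,_,R)
state=T head=1 tape=bb_[c]caba
The non-blank tape span at halt is bb_ccaba.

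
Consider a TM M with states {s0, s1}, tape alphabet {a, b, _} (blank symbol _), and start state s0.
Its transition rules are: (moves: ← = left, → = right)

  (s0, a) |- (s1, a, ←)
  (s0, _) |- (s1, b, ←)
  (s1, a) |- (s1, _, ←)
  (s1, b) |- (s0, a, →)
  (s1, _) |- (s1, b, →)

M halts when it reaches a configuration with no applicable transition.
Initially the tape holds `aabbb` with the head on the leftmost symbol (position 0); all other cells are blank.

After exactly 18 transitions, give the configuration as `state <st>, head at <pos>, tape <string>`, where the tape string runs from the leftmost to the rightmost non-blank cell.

state s1, head at -2, tape b_bbabbb

s0 | ___[a]abbb   read a → write a, move ←, go to s1
s1 | __[_]aabbb   read _ → write b, move →, go to s1
s1 | __b[a]abbb   read a → write _, move ←, go to s1
s1 | __[b]_abbb   read b → write a, move →, go to s0
s0 | __a[_]abbb   read _ → write b, move ←, go to s1
s1 | __[a]babbb   read a → write _, move ←, go to s1
s1 | _[_]_babbb   read _ → write b, move →, go to s1
s1 | _b[_]babbb   read _ → write b, move →, go to s1
s1 | _bb[b]abbb   read b → write a, move →, go to s0
s0 | _bba[a]bbb   read a → write a, move ←, go to s1
s1 | _bb[a]abbb   read a → write _, move ←, go to s1
s1 | _b[b]_abbb   read b → write a, move →, go to s0
s0 | _ba[_]abbb   read _ → write b, move ←, go to s1
s1 | _b[a]babbb   read a → write _, move ←, go to s1
s1 | _[b]_babbb   read b → write a, move →, go to s0
s0 | _a[_]babbb   read _ → write b, move ←, go to s1
s1 | _[a]bbabbb   read a → write _, move ←, go to s1
s1 | [_]_bbabbb   read _ → write b, move →, go to s1
s1 | b[_]bbabbb
After 18 steps: state s1, head at -2, tape b_bbabbb.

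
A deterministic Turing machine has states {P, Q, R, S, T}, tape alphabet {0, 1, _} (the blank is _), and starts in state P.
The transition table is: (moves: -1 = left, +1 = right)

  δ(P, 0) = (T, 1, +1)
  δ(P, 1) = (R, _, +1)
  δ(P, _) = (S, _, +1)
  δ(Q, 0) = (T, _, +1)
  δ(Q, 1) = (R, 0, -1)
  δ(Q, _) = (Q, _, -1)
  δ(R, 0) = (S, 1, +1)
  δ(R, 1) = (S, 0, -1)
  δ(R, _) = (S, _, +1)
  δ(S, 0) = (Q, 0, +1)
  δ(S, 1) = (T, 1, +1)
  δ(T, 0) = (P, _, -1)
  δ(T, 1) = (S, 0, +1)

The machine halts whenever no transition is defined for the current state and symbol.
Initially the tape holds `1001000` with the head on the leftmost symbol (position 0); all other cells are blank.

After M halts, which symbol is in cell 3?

0

P | [1]001000   read 1 → write _, move +1, go to R
R | _[0]01000   read 0 → write 1, move +1, go to S
S | _1[0]1000   read 0 → write 0, move +1, go to Q
Q | _10[1]000   read 1 → write 0, move -1, go to R
R | _1[0]0000   read 0 → write 1, move +1, go to S
S | _11[0]000   read 0 → write 0, move +1, go to Q
Q | _110[0]00   read 0 → write _, move +1, go to T
T | _110_[0]0   read 0 → write _, move -1, go to P
P | _110[_]_0   read _ → write _, move +1, go to S
S | _110_[_]0
Cell 3 holds 0 when M halts.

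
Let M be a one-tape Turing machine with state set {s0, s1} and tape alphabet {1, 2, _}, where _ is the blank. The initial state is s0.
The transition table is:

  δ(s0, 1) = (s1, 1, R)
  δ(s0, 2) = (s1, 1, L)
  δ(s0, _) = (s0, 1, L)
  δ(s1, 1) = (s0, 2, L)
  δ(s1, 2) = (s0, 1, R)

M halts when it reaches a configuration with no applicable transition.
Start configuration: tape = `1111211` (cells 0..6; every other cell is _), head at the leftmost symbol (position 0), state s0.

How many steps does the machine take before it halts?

s0 | [1]111211_   read 1 → write 1, move R, go to s1
s1 | 1[1]11211_   read 1 → write 2, move L, go to s0
s0 | [1]211211_   read 1 → write 1, move R, go to s1
s1 | 1[2]11211_   read 2 → write 1, move R, go to s0
s0 | 11[1]1211_   read 1 → write 1, move R, go to s1
s1 | 111[1]211_   read 1 → write 2, move L, go to s0
s0 | 11[1]2211_   read 1 → write 1, move R, go to s1
s1 | 111[2]211_   read 2 → write 1, move R, go to s0
s0 | 1111[2]11_   read 2 → write 1, move L, go to s1
s1 | 111[1]111_   read 1 → write 2, move L, go to s0
s0 | 11[1]2111_   read 1 → write 1, move R, go to s1
s1 | 111[2]111_   read 2 → write 1, move R, go to s0
s0 | 1111[1]11_   read 1 → write 1, move R, go to s1
s1 | 11111[1]1_   read 1 → write 2, move L, go to s0
s0 | 1111[1]21_   read 1 → write 1, move R, go to s1
s1 | 11111[2]1_   read 2 → write 1, move R, go to s0
s0 | 111111[1]_   read 1 → write 1, move R, go to s1
s1 | 1111111[_]
M halts after 17 transitions.

17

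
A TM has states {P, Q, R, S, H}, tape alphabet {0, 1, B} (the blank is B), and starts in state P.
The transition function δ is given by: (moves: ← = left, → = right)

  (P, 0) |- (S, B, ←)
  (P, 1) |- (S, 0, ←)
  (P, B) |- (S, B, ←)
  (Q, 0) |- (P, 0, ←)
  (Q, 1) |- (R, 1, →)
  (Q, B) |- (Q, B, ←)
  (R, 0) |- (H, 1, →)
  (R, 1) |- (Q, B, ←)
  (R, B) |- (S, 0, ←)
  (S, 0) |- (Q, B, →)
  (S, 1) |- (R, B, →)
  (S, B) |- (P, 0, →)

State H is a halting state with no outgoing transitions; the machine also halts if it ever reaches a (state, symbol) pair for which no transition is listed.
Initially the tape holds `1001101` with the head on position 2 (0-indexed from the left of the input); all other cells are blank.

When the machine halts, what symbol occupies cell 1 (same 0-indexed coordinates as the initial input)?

1

state=P head=2 tape=10[0]1101   (P,0)→(S,B,←)
state=S head=1 tape=1[0]B1101   (S,0)→(Q,B,→)
state=Q head=2 tape=1B[B]1101   (Q,B)→(Q,B,←)
state=Q head=1 tape=1[B]B1101   (Q,B)→(Q,B,←)
state=Q head=0 tape=[1]BB1101   (Q,1)→(R,1,→)
state=R head=1 tape=1[B]B1101   (R,B)→(S,0,←)
state=S head=0 tape=[1]0B1101   (S,1)→(R,B,→)
state=R head=1 tape=B[0]B1101   (R,0)→(H,1,→)
state=H head=2 tape=B1[B]1101
Cell 1 holds 1 when M halts.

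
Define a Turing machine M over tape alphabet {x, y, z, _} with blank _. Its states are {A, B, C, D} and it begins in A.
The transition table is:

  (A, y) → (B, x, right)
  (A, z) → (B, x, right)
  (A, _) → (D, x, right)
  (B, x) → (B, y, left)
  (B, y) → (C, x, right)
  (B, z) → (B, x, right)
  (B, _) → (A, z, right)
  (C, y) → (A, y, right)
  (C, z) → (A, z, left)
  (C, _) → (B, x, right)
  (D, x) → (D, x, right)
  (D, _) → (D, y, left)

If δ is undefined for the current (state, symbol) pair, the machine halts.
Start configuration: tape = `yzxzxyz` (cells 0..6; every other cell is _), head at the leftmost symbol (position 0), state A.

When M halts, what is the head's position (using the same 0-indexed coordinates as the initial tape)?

A | _[y]zxzxyz   read y → write x, move right, go to B
B | _x[z]xzxyz   read z → write x, move right, go to B
B | _xx[x]zxyz   read x → write y, move left, go to B
B | _x[x]yzxyz   read x → write y, move left, go to B
B | _[x]yyzxyz   read x → write y, move left, go to B
B | [_]yyyzxyz   read _ → write z, move right, go to A
A | z[y]yyzxyz   read y → write x, move right, go to B
B | zx[y]yzxyz   read y → write x, move right, go to C
C | zxx[y]zxyz   read y → write y, move right, go to A
A | zxxy[z]xyz   read z → write x, move right, go to B
B | zxxyx[x]yz   read x → write y, move left, go to B
B | zxxy[x]yyz   read x → write y, move left, go to B
B | zxx[y]yyyz   read y → write x, move right, go to C
C | zxxx[y]yyz   read y → write y, move right, go to A
A | zxxxy[y]yz   read y → write x, move right, go to B
B | zxxxyx[y]z   read y → write x, move right, go to C
C | zxxxyxx[z]   read z → write z, move left, go to A
A | zxxxyx[x]z
At halt the head is at cell 5.

5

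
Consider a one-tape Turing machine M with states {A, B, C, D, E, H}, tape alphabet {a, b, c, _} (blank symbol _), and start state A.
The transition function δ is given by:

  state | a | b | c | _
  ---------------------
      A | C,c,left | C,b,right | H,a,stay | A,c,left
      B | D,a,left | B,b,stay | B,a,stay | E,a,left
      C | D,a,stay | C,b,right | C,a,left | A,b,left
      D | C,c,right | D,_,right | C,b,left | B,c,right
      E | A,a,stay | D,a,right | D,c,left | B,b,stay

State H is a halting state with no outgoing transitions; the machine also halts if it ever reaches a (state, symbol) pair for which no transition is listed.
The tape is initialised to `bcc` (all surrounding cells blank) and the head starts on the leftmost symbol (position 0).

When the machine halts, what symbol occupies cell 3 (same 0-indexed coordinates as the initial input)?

b

A | [b]cc_   read b → write b, move right, go to C
C | b[c]c_   read c → write a, move left, go to C
C | [b]ac_   read b → write b, move right, go to C
C | b[a]c_   read a → write a, move stay, go to D
D | b[a]c_   read a → write c, move right, go to C
C | bc[c]_   read c → write a, move left, go to C
C | b[c]a_   read c → write a, move left, go to C
C | [b]aa_   read b → write b, move right, go to C
C | b[a]a_   read a → write a, move stay, go to D
D | b[a]a_   read a → write c, move right, go to C
C | bc[a]_   read a → write a, move stay, go to D
D | bc[a]_   read a → write c, move right, go to C
C | bcc[_]   read _ → write b, move left, go to A
A | bc[c]b   read c → write a, move stay, go to H
H | bc[a]b
Cell 3 holds b when M halts.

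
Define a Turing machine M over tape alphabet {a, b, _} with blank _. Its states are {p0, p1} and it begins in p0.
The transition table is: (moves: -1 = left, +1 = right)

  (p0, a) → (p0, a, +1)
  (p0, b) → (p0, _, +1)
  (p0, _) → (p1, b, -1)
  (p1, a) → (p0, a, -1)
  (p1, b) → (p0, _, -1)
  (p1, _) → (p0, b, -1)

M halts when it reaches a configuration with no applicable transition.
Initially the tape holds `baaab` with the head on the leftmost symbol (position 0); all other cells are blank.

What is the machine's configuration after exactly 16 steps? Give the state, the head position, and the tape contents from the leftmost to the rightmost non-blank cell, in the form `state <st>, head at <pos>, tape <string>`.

state p0, head at 4, tape aaabbb

state=p0 head=0 tape=[b]aaab__   (p0,b)→(p0,_,+1)
state=p0 head=1 tape=_[a]aab__   (p0,a)→(p0,a,+1)
state=p0 head=2 tape=_a[a]ab__   (p0,a)→(p0,a,+1)
state=p0 head=3 tape=_aa[a]b__   (p0,a)→(p0,a,+1)
state=p0 head=4 tape=_aaa[b]__   (p0,b)→(p0,_,+1)
state=p0 head=5 tape=_aaa_[_]_   (p0,_)→(p1,b,-1)
state=p1 head=4 tape=_aaa[_]b_   (p1,_)→(p0,b,-1)
state=p0 head=3 tape=_aa[a]bb_   (p0,a)→(p0,a,+1)
state=p0 head=4 tape=_aaa[b]b_   (p0,b)→(p0,_,+1)
state=p0 head=5 tape=_aaa_[b]_   (p0,b)→(p0,_,+1)
state=p0 head=6 tape=_aaa__[_]   (p0,_)→(p1,b,-1)
state=p1 head=5 tape=_aaa_[_]b   (p1,_)→(p0,b,-1)
state=p0 head=4 tape=_aaa[_]bb   (p0,_)→(p1,b,-1)
state=p1 head=3 tape=_aa[a]bbb   (p1,a)→(p0,a,-1)
state=p0 head=2 tape=_a[a]abbb   (p0,a)→(p0,a,+1)
state=p0 head=3 tape=_aa[a]bbb   (p0,a)→(p0,a,+1)
state=p0 head=4 tape=_aaa[b]bb
After 16 steps: state p0, head at 4, tape aaabbb.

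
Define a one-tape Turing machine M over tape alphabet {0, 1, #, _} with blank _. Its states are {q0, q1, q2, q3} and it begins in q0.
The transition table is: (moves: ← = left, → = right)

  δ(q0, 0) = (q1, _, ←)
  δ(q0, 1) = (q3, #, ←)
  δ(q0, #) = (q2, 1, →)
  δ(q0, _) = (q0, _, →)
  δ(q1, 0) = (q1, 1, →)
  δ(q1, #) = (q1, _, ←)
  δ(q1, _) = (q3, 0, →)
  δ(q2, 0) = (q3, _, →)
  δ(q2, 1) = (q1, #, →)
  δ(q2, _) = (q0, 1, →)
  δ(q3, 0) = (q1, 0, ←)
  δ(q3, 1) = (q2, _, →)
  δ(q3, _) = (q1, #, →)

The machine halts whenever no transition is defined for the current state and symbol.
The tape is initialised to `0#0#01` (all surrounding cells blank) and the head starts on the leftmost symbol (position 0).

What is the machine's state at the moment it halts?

q1

state=q0 head=0 tape=_[0]#0#01   (q0,0)→(q1,_,←)
state=q1 head=-1 tape=[_]_#0#01   (q1,_)→(q3,0,→)
state=q3 head=0 tape=0[_]#0#01   (q3,_)→(q1,#,→)
state=q1 head=1 tape=0#[#]0#01   (q1,#)→(q1,_,←)
state=q1 head=0 tape=0[#]_0#01   (q1,#)→(q1,_,←)
state=q1 head=-1 tape=[0]__0#01   (q1,0)→(q1,1,→)
state=q1 head=0 tape=1[_]_0#01   (q1,_)→(q3,0,→)
state=q3 head=1 tape=10[_]0#01   (q3,_)→(q1,#,→)
state=q1 head=2 tape=10#[0]#01   (q1,0)→(q1,1,→)
state=q1 head=3 tape=10#1[#]01   (q1,#)→(q1,_,←)
state=q1 head=2 tape=10#[1]_01
No transition is defined for (q1, 1); M halts in state q1.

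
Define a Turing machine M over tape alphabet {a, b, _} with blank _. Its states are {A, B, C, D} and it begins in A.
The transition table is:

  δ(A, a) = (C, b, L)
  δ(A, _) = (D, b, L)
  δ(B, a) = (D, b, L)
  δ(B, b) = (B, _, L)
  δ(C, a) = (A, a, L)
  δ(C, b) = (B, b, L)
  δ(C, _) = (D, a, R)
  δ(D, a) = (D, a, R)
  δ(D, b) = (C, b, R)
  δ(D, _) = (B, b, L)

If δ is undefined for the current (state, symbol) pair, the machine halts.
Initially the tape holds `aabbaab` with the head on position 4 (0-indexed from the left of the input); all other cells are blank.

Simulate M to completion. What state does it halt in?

B

state=A head=4 tape=__aabb[a]ab   (A,a)→(C,b,L)
state=C head=3 tape=__aab[b]bab   (C,b)→(B,b,L)
state=B head=2 tape=__aa[b]bbab   (B,b)→(B,_,L)
state=B head=1 tape=__a[a]_bbab   (B,a)→(D,b,L)
state=D head=0 tape=__[a]b_bbab   (D,a)→(D,a,R)
state=D head=1 tape=__a[b]_bbab   (D,b)→(C,b,R)
state=C head=2 tape=__ab[_]bbab   (C,_)→(D,a,R)
state=D head=3 tape=__aba[b]bab   (D,b)→(C,b,R)
state=C head=4 tape=__abab[b]ab   (C,b)→(B,b,L)
state=B head=3 tape=__aba[b]bab   (B,b)→(B,_,L)
state=B head=2 tape=__ab[a]_bab   (B,a)→(D,b,L)
state=D head=1 tape=__a[b]b_bab   (D,b)→(C,b,R)
state=C head=2 tape=__ab[b]_bab   (C,b)→(B,b,L)
state=B head=1 tape=__a[b]b_bab   (B,b)→(B,_,L)
state=B head=0 tape=__[a]_b_bab   (B,a)→(D,b,L)
state=D head=-1 tape=_[_]b_b_bab   (D,_)→(B,b,L)
state=B head=-2 tape=[_]bb_b_bab
No transition is defined for (B, _); M halts in state B.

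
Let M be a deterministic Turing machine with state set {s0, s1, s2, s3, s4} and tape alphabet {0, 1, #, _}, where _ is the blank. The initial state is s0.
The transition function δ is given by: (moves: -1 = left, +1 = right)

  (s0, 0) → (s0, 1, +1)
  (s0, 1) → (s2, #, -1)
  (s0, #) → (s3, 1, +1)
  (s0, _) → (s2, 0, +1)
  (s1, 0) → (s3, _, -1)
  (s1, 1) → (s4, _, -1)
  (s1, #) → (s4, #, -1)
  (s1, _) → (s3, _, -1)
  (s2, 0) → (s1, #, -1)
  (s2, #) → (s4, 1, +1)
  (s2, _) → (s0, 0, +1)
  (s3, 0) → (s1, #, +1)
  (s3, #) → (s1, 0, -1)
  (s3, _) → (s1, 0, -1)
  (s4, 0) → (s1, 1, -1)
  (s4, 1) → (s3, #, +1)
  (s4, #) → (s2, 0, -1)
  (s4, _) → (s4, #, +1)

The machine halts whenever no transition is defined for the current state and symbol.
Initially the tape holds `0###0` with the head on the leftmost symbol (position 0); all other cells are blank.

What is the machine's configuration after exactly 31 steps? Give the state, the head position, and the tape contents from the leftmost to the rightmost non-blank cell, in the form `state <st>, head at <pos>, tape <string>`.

s0 | ___[0]###0   read 0 → write 1, move +1, go to s0
s0 | ___1[#]##0   read # → write 1, move +1, go to s3
s3 | ___11[#]#0   read # → write 0, move -1, go to s1
s1 | ___1[1]0#0   read 1 → write _, move -1, go to s4
s4 | ___[1]_0#0   read 1 → write #, move +1, go to s3
s3 | ___#[_]0#0   read _ → write 0, move -1, go to s1
s1 | ___[#]00#0   read # → write #, move -1, go to s4
s4 | __[_]#00#0   read _ → write #, move +1, go to s4
s4 | __#[#]00#0   read # → write 0, move -1, go to s2
s2 | __[#]000#0   read # → write 1, move +1, go to s4
s4 | __1[0]00#0   read 0 → write 1, move -1, go to s1
s1 | __[1]100#0   read 1 → write _, move -1, go to s4
s4 | _[_]_100#0   read _ → write #, move +1, go to s4
s4 | _#[_]100#0   read _ → write #, move +1, go to s4
s4 | _##[1]00#0   read 1 → write #, move +1, go to s3
s3 | _###[0]0#0   read 0 → write #, move +1, go to s1
s1 | _####[0]#0   read 0 → write _, move -1, go to s3
s3 | _###[#]_#0   read # → write 0, move -1, go to s1
s1 | _##[#]0_#0   read # → write #, move -1, go to s4
s4 | _#[#]#0_#0   read # → write 0, move -1, go to s2
s2 | _[#]0#0_#0   read # → write 1, move +1, go to s4
s4 | _1[0]#0_#0   read 0 → write 1, move -1, go to s1
s1 | _[1]1#0_#0   read 1 → write _, move -1, go to s4
s4 | [_]_1#0_#0   read _ → write #, move +1, go to s4
s4 | #[_]1#0_#0   read _ → write #, move +1, go to s4
s4 | ##[1]#0_#0   read 1 → write #, move +1, go to s3
s3 | ###[#]0_#0   read # → write 0, move -1, go to s1
s1 | ##[#]00_#0   read # → write #, move -1, go to s4
s4 | #[#]#00_#0   read # → write 0, move -1, go to s2
s2 | [#]0#00_#0   read # → write 1, move +1, go to s4
s4 | 1[0]#00_#0   read 0 → write 1, move -1, go to s1
s1 | [1]1#00_#0
After 31 steps: state s1, head at -3, tape 11#00_#0.

state s1, head at -3, tape 11#00_#0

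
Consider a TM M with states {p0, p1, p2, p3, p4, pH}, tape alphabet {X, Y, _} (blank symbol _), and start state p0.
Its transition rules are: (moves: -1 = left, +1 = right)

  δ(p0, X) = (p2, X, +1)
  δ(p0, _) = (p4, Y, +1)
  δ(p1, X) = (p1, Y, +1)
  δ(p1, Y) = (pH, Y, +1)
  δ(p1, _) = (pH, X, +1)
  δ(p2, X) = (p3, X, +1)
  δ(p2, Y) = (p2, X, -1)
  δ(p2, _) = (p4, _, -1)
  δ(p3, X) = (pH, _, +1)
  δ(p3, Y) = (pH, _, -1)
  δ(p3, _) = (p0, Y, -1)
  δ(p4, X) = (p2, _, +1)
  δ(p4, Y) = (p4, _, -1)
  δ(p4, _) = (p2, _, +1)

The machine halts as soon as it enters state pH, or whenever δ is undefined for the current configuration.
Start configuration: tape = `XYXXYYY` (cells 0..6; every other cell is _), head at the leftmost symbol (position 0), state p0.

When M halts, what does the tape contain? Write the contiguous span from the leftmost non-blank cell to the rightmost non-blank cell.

p0 | [X]YXXYYY   read X → write X, move +1, go to p2
p2 | X[Y]XXYYY   read Y → write X, move -1, go to p2
p2 | [X]XXXYYY   read X → write X, move +1, go to p3
p3 | X[X]XXYYY   read X → write _, move +1, go to pH
pH | X_[X]XYYY
The non-blank tape span at halt is X_XXYYY.

X_XXYYY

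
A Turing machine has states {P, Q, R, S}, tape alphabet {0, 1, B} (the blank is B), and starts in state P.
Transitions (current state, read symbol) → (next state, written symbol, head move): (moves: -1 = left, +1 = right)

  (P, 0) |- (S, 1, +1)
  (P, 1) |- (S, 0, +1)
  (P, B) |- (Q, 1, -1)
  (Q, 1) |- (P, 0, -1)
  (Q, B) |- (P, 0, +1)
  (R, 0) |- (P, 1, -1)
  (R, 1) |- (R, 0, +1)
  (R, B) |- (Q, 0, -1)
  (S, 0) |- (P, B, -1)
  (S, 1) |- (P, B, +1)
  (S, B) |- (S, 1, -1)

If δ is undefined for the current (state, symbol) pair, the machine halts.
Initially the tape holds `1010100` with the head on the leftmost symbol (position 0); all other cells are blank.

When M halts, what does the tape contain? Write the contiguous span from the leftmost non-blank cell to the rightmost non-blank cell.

P | [1]010100   read 1 → write 0, move +1, go to S
S | 0[0]10100   read 0 → write B, move -1, go to P
P | [0]B10100   read 0 → write 1, move +1, go to S
S | 1[B]10100   read B → write 1, move -1, go to S
S | [1]110100   read 1 → write B, move +1, go to P
P | B[1]10100   read 1 → write 0, move +1, go to S
S | B0[1]0100   read 1 → write B, move +1, go to P
P | B0B[0]100   read 0 → write 1, move +1, go to S
S | B0B1[1]00   read 1 → write B, move +1, go to P
P | B0B1B[0]0   read 0 → write 1, move +1, go to S
S | B0B1B1[0]   read 0 → write B, move -1, go to P
P | B0B1B[1]B   read 1 → write 0, move +1, go to S
S | B0B1B0[B]   read B → write 1, move -1, go to S
S | B0B1B[0]1   read 0 → write B, move -1, go to P
P | B0B1[B]B1   read B → write 1, move -1, go to Q
Q | B0B[1]1B1   read 1 → write 0, move -1, go to P
P | B0[B]01B1   read B → write 1, move -1, go to Q
Q | B[0]101B1
The non-blank tape span at halt is 0101B1.

0101B1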